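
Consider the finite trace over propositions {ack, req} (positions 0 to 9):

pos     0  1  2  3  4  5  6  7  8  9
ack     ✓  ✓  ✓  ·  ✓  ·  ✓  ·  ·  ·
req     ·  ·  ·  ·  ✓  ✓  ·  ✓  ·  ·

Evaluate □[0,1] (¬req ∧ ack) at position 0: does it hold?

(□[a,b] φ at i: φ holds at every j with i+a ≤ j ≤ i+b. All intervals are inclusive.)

Check (¬req ∧ ack) at every j in [0,1]:
  j=0: true
  j=1: true
All positions satisfy it → formula holds.

Holds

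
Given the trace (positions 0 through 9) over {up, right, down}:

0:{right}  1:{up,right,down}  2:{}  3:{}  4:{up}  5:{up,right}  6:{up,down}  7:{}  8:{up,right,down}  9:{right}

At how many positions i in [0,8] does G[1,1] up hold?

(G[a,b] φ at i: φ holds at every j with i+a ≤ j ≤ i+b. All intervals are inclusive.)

5

Evaluate at each i in [0,8]:
  i=0: ✓ (all of [1,1])
  i=1: ✗ (fails at j=2)
  i=2: ✗ (fails at j=3)
  i=3: ✓ (all of [4,4])
  i=4: ✓ (all of [5,5])
  i=5: ✓ (all of [6,6])
  i=6: ✗ (fails at j=7)
  i=7: ✓ (all of [8,8])
  i=8: ✗ (fails at j=9)
Positions where it holds: {0, 3, 4, 5, 7} → 5.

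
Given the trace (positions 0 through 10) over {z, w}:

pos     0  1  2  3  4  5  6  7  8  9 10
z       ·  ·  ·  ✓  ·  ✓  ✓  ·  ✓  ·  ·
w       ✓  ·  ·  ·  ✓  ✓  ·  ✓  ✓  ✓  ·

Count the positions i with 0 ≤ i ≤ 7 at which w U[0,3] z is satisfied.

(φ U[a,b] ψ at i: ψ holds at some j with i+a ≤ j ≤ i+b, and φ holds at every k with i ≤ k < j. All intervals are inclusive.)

5

Evaluate at each i in [0,7]:
  i=0: ✗ (lhs fails at k=1 before rhs at j=3)
  i=1: ✗ (lhs fails at k=1 before rhs at j=3)
  i=2: ✗ (lhs fails at k=2 before rhs at j=3)
  i=3: ✓ (rhs at j=3)
  i=4: ✓ (rhs at j=5; lhs holds on [4,4])
  i=5: ✓ (rhs at j=5)
  i=6: ✓ (rhs at j=6)
  i=7: ✓ (rhs at j=8; lhs holds on [7,7])
Positions where it holds: {3, 4, 5, 6, 7} → 5.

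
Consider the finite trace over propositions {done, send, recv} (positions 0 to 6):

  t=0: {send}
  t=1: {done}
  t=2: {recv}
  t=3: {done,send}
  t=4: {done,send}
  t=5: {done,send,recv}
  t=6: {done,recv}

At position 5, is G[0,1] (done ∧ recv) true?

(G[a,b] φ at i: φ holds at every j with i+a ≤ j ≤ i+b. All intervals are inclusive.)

Check (done ∧ recv) at every j in [5,6]:
  j=5: true
  j=6: true
All positions satisfy it → formula holds.

Holds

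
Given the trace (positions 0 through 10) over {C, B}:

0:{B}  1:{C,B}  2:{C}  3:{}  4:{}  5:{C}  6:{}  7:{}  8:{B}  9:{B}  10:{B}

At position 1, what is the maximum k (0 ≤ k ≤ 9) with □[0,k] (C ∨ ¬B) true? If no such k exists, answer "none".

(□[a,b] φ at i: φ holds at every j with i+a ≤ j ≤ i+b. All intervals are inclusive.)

(C ∨ ¬B) must hold from j=1 onward; find where it first fails.
  j=1: holds
  j=2: holds
  j=3: holds
  j=4: holds
  j=5: holds
  j=6: holds
  j=7: holds
  j=8: fails
Holds on [1,7], so largest k = 6.

6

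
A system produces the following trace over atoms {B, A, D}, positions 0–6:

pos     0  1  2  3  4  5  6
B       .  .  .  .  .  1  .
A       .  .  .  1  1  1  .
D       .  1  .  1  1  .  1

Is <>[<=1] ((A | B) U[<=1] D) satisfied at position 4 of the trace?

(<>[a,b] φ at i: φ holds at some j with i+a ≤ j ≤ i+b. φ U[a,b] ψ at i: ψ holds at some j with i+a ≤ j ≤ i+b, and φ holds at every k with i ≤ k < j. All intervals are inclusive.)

Check ((A | B) U[<=1] D) at each j in [4,5]:
  j=4: holds
  j=5: holds
Found at j=4 → formula holds.

Holds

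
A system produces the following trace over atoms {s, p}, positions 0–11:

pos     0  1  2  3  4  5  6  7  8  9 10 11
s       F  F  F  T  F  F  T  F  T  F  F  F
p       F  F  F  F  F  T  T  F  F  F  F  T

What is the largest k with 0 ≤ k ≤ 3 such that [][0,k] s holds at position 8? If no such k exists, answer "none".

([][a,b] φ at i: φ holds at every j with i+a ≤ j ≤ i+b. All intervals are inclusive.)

s must hold from j=8 onward; find where it first fails.
  j=8: holds
  j=9: fails
Holds on [8,8], so largest k = 0.

0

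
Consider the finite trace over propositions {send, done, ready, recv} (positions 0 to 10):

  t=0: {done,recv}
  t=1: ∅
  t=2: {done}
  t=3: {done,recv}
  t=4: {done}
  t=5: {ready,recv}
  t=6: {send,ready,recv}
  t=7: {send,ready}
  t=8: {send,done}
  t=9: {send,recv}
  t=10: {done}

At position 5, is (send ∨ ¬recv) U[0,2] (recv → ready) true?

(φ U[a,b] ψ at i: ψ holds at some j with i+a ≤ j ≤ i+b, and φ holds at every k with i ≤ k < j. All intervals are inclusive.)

Holds

Need some j in [5,7] with (recv → ready), and (send ∨ ¬recv) at every k in [5,j-1].
  j=5: (recv → ready) holds; no prefix to check → satisfied.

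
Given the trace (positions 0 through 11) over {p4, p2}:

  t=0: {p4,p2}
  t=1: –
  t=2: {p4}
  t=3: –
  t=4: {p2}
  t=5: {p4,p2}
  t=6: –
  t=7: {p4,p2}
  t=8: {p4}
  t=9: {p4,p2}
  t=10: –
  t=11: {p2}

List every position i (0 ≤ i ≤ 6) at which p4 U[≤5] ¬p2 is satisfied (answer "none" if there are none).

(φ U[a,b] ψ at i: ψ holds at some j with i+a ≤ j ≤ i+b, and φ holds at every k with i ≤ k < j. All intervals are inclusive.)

0, 1, 2, 3, 5, 6

Evaluate at each i in [0,6]:
  i=0: ✓ (rhs at j=1; lhs holds on [0,0])
  i=1: ✓ (rhs at j=1)
  i=2: ✓ (rhs at j=2)
  i=3: ✓ (rhs at j=3)
  i=4: ✗ (lhs fails at k=4 before rhs at j=6)
  i=5: ✓ (rhs at j=6; lhs holds on [5,5])
  i=6: ✓ (rhs at j=6)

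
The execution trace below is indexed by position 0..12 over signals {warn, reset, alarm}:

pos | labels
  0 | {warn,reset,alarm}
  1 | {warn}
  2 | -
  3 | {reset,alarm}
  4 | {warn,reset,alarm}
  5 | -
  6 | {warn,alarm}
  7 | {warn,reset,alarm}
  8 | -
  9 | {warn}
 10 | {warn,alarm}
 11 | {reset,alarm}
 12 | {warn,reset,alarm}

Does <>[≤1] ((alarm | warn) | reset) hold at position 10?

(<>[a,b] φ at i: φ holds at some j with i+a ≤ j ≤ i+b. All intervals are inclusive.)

Holds

Check ((alarm | warn) | reset) at each j in [10,11]:
  j=10: true
  j=11: true
Found at j=10 → formula holds.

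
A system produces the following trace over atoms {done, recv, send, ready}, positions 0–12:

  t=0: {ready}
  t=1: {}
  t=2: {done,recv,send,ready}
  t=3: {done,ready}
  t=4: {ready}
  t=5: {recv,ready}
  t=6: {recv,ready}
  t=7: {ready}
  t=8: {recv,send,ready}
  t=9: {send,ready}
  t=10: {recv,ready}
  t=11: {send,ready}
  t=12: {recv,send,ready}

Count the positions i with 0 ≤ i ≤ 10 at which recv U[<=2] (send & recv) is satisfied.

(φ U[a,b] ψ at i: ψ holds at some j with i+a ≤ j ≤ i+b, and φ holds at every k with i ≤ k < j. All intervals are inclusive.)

2

Evaluate at each i in [0,10]:
  i=0: ✗ (lhs fails at k=0 before rhs at j=2)
  i=1: ✗ (lhs fails at k=1 before rhs at j=2)
  i=2: ✓ (rhs at j=2)
  i=3: ✗ (no rhs in [3,5])
  i=4: ✗ (no rhs in [4,6])
  i=5: ✗ (no rhs in [5,7])
  i=6: ✗ (lhs fails at k=7 before rhs at j=8)
  i=7: ✗ (lhs fails at k=7 before rhs at j=8)
  i=8: ✓ (rhs at j=8)
  i=9: ✗ (no rhs in [9,11])
  i=10: ✗ (lhs fails at k=11 before rhs at j=12)
Positions where it holds: {2, 8} → 2.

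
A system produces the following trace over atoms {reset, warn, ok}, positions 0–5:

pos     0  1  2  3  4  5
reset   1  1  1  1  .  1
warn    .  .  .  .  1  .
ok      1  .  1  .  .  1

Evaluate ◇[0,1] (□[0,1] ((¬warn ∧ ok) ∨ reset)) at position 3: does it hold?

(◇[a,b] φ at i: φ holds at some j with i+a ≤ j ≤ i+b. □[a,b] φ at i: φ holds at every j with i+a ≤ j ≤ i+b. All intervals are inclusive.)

Does not hold

Check □[0,1] ((¬warn ∧ ok) ∨ reset) at each j in [3,4]:
  j=3: fails at 4
  j=4: fails at 4
No position in the window satisfies it → formula fails.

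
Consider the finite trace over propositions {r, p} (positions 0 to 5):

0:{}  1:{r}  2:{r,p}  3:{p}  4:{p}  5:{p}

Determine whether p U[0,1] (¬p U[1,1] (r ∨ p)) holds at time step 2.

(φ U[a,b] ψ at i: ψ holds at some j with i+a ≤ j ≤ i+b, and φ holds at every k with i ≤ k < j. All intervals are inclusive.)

No

Need some j in [2,3] with (¬p U[1,1] (r ∨ p)), and p at every k in [2,j-1].
  j=2: (¬p U[1,1] (r ∨ p)) — fails.
  j=3: (¬p U[1,1] (r ∨ p)) — fails.
No j in the window works → until fails.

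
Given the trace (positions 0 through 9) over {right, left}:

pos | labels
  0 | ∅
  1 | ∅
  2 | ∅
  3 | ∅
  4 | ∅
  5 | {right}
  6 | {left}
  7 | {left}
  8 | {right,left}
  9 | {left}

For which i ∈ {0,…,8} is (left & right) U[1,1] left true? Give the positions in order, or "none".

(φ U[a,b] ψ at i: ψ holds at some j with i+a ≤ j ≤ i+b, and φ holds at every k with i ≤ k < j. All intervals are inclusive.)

Evaluate at each i in [0,8]:
  i=0: ✗ (no rhs in [1,1])
  i=1: ✗ (no rhs in [2,2])
  i=2: ✗ (no rhs in [3,3])
  i=3: ✗ (no rhs in [4,4])
  i=4: ✗ (no rhs in [5,5])
  i=5: ✗ (lhs fails at k=5 before rhs at j=6)
  i=6: ✗ (lhs fails at k=6 before rhs at j=7)
  i=7: ✗ (lhs fails at k=7 before rhs at j=8)
  i=8: ✓ (rhs at j=9; lhs holds on [8,8])

8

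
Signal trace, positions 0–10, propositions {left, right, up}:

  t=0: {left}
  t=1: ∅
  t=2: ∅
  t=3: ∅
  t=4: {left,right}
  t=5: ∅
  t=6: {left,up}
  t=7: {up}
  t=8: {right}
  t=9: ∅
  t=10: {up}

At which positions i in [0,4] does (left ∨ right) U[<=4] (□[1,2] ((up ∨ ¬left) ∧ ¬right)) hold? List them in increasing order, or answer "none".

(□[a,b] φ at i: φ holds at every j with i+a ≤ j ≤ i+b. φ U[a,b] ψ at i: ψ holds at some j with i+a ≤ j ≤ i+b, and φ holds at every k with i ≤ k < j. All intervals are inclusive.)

0, 1, 4

Evaluate at each i in [0,4]:
  i=0: ✓ (rhs at j=0)
  i=1: ✓ (rhs at j=1)
  i=2: ✗ (lhs fails at k=2 before rhs at j=4)
  i=3: ✗ (lhs fails at k=3 before rhs at j=4)
  i=4: ✓ (rhs at j=4)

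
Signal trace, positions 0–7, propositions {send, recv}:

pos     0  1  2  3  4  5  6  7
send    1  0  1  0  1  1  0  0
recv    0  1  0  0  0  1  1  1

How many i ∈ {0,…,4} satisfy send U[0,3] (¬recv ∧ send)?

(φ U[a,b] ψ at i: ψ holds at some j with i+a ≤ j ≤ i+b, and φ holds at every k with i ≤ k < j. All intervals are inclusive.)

3

Evaluate at each i in [0,4]:
  i=0: ✓ (rhs at j=0)
  i=1: ✗ (lhs fails at k=1 before rhs at j=2)
  i=2: ✓ (rhs at j=2)
  i=3: ✗ (lhs fails at k=3 before rhs at j=4)
  i=4: ✓ (rhs at j=4)
Positions where it holds: {0, 2, 4} → 3.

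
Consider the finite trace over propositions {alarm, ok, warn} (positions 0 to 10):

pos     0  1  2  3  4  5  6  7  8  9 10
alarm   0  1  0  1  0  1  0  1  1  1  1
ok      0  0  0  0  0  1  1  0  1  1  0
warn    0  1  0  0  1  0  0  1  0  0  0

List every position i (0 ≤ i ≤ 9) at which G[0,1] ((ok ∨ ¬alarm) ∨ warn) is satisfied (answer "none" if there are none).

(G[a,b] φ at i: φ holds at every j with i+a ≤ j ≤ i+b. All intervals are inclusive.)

Evaluate at each i in [0,9]:
  i=0: ✓ (all of [0,1])
  i=1: ✓ (all of [1,2])
  i=2: ✗ (fails at j=3)
  i=3: ✗ (fails at j=3)
  i=4: ✓ (all of [4,5])
  i=5: ✓ (all of [5,6])
  i=6: ✓ (all of [6,7])
  i=7: ✓ (all of [7,8])
  i=8: ✓ (all of [8,9])
  i=9: ✗ (fails at j=10)

0, 1, 4, 5, 6, 7, 8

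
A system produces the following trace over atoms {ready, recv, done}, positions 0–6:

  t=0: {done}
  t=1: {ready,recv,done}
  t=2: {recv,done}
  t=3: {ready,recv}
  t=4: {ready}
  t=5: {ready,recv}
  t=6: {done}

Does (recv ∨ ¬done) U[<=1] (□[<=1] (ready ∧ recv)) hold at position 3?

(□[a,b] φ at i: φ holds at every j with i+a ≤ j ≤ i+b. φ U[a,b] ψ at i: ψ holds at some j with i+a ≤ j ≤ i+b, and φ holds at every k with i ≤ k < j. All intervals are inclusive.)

No

Need some j in [3,4] with □[<=1] (ready ∧ recv), and (recv ∨ ¬done) at every k in [3,j-1].
  j=3: □[<=1] (ready ∧ recv) — fails at 4.
  j=4: □[<=1] (ready ∧ recv) — fails at 4.
No j in the window works → until fails.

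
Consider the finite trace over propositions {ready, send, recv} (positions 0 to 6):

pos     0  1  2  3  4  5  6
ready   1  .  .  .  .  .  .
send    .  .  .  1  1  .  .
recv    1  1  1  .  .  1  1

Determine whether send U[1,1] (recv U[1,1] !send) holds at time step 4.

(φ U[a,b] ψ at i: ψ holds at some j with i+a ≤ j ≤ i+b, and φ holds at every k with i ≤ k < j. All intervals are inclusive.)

Holds

Need some j in [5,5] with (recv U[1,1] !send), and send at every k in [4,j-1].
  j=5: (recv U[1,1] !send) holds; send holds at every k in [4,4] → satisfied.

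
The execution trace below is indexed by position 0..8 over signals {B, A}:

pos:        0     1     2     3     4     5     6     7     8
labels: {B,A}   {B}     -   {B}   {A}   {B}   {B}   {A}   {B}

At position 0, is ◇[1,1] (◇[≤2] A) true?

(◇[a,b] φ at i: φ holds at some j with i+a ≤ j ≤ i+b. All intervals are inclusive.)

Check ◇[≤2] A at each j in [1,1]:
  j=1: fails (none in [1,3])
No position in the window satisfies it → formula fails.

False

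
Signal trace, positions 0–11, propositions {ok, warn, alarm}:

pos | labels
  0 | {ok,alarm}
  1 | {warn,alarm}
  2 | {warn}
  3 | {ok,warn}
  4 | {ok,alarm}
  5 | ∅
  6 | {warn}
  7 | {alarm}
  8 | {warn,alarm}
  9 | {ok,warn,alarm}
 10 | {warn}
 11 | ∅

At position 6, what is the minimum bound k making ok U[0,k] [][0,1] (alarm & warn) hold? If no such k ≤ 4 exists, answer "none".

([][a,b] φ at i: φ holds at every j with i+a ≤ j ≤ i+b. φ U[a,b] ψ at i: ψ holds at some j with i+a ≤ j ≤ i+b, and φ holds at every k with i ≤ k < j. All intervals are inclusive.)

none

Need earliest j ≥ 6 with [][0,1] (alarm & warn), and ok at every k in [6,j-1].
  j=6: rhs fails.
  j=7: rhs fails.
  j=8: rhs holds but lhs fails at k=6.
  j=9: rhs fails.
  j=10: rhs fails.
No witness within the range → none.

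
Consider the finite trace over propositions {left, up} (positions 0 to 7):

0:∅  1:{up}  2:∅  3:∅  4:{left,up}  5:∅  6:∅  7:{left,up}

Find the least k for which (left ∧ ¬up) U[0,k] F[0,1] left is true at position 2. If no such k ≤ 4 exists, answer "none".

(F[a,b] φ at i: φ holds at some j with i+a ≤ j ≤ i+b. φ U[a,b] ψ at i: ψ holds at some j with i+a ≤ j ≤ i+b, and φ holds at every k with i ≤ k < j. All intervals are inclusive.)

Need earliest j ≥ 2 with F[0,1] left, and (left ∧ ¬up) at every k in [2,j-1].
  j=2: rhs fails.
  j=3: rhs holds but lhs fails at k=2.
  j=4: rhs holds but lhs fails at k=2.
  j=5: rhs fails.
  j=6: rhs holds but lhs fails at k=2.
No witness within the range → none.

none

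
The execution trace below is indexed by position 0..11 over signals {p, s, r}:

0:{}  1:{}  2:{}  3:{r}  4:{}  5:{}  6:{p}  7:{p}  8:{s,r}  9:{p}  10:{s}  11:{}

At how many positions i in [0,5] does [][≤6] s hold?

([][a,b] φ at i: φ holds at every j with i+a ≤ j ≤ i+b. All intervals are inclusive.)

0

Evaluate at each i in [0,5]:
  i=0: ✗ (fails at j=0)
  i=1: ✗ (fails at j=1)
  i=2: ✗ (fails at j=2)
  i=3: ✗ (fails at j=3)
  i=4: ✗ (fails at j=4)
  i=5: ✗ (fails at j=5)
Positions where it holds: {} → 0.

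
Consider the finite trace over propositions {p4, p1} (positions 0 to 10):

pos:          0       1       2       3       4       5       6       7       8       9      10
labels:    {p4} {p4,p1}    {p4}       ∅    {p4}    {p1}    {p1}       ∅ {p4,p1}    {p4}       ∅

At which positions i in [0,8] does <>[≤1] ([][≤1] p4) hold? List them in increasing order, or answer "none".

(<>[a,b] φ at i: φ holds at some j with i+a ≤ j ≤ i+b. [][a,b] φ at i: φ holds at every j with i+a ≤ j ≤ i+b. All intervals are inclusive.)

0, 1, 7, 8

Evaluate at each i in [0,8]:
  i=0: ✓ (witness j=0)
  i=1: ✓ (witness j=1)
  i=2: ✗ (none in [2,3])
  i=3: ✗ (none in [3,4])
  i=4: ✗ (none in [4,5])
  i=5: ✗ (none in [5,6])
  i=6: ✗ (none in [6,7])
  i=7: ✓ (witness j=8)
  i=8: ✓ (witness j=8)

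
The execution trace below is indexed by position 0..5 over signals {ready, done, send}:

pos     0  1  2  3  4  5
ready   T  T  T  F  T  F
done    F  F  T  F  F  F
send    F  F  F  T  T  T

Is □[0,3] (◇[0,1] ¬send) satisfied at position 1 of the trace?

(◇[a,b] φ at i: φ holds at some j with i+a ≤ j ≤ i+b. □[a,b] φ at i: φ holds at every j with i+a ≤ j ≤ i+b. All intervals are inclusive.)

Check ◇[0,1] ¬send at every j in [1,4]:
  j=1: holds (witness at 1)
  j=2: holds (witness at 2)
  j=3: fails (none in [3,4])
  j=4: fails (none in [4,5])
Fails at j=3 → formula fails.

Does not hold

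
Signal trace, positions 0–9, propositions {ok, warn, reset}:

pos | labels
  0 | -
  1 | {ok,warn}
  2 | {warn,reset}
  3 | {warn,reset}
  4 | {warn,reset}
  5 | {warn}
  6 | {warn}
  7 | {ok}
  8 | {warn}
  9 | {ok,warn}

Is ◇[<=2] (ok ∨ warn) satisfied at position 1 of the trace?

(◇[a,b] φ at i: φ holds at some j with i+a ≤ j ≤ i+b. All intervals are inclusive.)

Check (ok ∨ warn) at each j in [1,3]:
  j=1: true
  j=2: true
  j=3: true
Found at j=1 → formula holds.

True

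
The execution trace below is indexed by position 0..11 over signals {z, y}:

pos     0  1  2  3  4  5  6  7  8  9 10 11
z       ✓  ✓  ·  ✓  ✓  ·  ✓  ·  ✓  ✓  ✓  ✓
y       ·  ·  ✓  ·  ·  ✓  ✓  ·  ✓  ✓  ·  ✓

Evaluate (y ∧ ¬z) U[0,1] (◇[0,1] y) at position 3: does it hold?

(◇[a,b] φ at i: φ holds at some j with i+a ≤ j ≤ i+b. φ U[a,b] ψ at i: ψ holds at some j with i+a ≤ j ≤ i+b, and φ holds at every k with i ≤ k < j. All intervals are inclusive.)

Need some j in [3,4] with ◇[0,1] y, and (y ∧ ¬z) at every k in [3,j-1].
  j=3: ◇[0,1] y — fails (none in [3,4]).
  j=4: ◇[0,1] y holds, but (y ∧ ¬z) fails at k=3 → not this j.
No j in the window works → until fails.

False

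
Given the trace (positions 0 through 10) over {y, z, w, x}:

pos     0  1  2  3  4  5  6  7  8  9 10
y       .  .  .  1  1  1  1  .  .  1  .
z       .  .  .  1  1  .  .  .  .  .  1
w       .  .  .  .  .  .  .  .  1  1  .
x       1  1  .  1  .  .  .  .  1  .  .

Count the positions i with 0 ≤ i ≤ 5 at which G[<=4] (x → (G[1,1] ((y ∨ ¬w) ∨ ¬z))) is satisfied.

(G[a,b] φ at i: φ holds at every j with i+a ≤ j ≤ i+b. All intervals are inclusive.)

Evaluate at each i in [0,5]:
  i=0: ✓ (all of [0,4])
  i=1: ✓ (all of [1,5])
  i=2: ✓ (all of [2,6])
  i=3: ✓ (all of [3,7])
  i=4: ✓ (all of [4,8])
  i=5: ✓ (all of [5,9])
Positions where it holds: {0, 1, 2, 3, 4, 5} → 6.

6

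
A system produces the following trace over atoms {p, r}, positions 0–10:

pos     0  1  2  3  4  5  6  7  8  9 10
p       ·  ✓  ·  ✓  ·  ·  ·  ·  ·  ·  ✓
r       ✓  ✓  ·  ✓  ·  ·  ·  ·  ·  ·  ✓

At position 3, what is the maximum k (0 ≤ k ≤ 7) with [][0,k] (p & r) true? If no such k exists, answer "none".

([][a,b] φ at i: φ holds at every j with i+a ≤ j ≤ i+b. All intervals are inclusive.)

0

(p & r) must hold from j=3 onward; find where it first fails.
  j=3: holds
  j=4: fails
Holds on [3,3], so largest k = 0.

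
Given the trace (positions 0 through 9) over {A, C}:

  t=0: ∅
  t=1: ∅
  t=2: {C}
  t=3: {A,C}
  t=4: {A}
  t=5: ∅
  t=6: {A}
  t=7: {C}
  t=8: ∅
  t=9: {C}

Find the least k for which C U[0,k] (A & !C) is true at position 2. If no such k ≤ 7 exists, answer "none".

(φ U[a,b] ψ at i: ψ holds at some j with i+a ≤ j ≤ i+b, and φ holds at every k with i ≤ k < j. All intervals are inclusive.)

Need earliest j ≥ 2 with (A & !C), and C at every k in [2,j-1].
  j=2: rhs fails.
  j=3: rhs fails.
  j=4: rhs holds; lhs holds on [2,3]. k = 2.

2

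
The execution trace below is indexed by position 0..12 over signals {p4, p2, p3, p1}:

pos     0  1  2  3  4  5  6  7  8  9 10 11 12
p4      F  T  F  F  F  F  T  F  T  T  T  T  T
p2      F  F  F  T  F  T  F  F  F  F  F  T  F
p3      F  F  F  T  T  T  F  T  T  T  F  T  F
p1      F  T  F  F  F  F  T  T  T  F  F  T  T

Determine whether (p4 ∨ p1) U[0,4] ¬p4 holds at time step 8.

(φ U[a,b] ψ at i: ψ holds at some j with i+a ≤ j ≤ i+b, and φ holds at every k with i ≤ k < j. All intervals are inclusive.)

Need some j in [8,12] with ¬p4, and (p4 ∨ p1) at every k in [8,j-1].
  j=8: ¬p4 false.
  j=9: ¬p4 false.
  j=10: ¬p4 false.
  j=11: ¬p4 false.
  j=12: ¬p4 false.
No j in the window works → until fails.

False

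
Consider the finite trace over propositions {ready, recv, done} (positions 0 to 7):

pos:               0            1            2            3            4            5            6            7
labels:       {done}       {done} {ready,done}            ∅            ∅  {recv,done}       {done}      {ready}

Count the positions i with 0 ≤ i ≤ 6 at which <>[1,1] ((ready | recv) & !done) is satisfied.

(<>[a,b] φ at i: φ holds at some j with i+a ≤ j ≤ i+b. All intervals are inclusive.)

Evaluate at each i in [0,6]:
  i=0: ✗ (none in [1,1])
  i=1: ✗ (none in [2,2])
  i=2: ✗ (none in [3,3])
  i=3: ✗ (none in [4,4])
  i=4: ✗ (none in [5,5])
  i=5: ✗ (none in [6,6])
  i=6: ✓ (witness j=7)
Positions where it holds: {6} → 1.

1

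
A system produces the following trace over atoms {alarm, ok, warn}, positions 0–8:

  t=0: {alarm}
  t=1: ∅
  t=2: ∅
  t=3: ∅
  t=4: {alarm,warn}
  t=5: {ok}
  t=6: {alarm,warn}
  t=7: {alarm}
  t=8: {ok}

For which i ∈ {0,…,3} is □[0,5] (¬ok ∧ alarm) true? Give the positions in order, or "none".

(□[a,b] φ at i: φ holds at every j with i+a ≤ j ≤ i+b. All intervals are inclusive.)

Evaluate at each i in [0,3]:
  i=0: ✗ (fails at j=1)
  i=1: ✗ (fails at j=1)
  i=2: ✗ (fails at j=2)
  i=3: ✗ (fails at j=3)

none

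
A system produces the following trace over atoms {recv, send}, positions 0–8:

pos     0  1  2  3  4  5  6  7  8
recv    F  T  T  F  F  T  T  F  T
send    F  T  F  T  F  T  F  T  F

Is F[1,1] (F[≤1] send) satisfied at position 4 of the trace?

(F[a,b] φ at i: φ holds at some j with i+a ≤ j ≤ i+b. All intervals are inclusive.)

Check F[≤1] send at each j in [5,5]:
  j=5: holds (witness at 5)
Found at j=5 → formula holds.

True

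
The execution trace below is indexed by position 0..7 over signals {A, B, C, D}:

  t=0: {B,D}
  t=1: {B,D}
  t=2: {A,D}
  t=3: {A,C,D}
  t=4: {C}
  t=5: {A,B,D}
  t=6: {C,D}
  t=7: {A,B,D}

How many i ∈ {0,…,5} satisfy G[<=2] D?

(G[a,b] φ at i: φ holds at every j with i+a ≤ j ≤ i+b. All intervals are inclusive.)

3

Evaluate at each i in [0,5]:
  i=0: ✓ (all of [0,2])
  i=1: ✓ (all of [1,3])
  i=2: ✗ (fails at j=4)
  i=3: ✗ (fails at j=4)
  i=4: ✗ (fails at j=4)
  i=5: ✓ (all of [5,7])
Positions where it holds: {0, 1, 5} → 3.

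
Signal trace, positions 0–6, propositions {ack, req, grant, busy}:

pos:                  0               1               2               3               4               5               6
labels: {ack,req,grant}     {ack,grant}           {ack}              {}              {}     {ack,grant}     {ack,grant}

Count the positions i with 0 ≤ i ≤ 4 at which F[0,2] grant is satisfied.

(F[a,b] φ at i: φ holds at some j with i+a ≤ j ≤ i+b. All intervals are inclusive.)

Evaluate at each i in [0,4]:
  i=0: ✓ (witness j=0)
  i=1: ✓ (witness j=1)
  i=2: ✗ (none in [2,4])
  i=3: ✓ (witness j=5)
  i=4: ✓ (witness j=5)
Positions where it holds: {0, 1, 3, 4} → 4.

4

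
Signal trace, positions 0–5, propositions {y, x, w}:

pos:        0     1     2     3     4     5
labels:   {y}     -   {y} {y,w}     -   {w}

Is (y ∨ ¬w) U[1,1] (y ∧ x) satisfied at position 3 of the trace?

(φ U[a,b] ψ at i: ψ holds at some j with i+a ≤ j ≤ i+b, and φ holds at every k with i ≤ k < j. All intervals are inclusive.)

Does not hold

Need some j in [4,4] with (y ∧ x), and (y ∨ ¬w) at every k in [3,j-1].
  j=4: (y ∧ x) false.
No j in the window works → until fails.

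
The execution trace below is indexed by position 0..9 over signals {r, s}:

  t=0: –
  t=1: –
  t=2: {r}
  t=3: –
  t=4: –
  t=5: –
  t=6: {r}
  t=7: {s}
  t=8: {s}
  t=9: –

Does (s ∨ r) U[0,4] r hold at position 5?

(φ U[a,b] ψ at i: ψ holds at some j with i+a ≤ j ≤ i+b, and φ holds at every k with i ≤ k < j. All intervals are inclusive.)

Does not hold

Need some j in [5,9] with r, and (s ∨ r) at every k in [5,j-1].
  j=5: r false.
  j=6: r holds, but (s ∨ r) fails at k=5 → not this j.
  j=7: r false.
  j=8: r false.
  j=9: r false.
No j in the window works → until fails.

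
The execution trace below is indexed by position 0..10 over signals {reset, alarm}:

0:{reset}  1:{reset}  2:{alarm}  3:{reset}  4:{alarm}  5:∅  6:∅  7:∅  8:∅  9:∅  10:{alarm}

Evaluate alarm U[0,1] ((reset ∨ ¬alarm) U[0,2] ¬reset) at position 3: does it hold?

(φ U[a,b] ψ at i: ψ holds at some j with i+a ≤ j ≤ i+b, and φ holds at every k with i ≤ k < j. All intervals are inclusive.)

True

Need some j in [3,4] with ((reset ∨ ¬alarm) U[0,2] ¬reset), and alarm at every k in [3,j-1].
  j=3: ((reset ∨ ¬alarm) U[0,2] ¬reset) holds; no prefix to check → satisfied.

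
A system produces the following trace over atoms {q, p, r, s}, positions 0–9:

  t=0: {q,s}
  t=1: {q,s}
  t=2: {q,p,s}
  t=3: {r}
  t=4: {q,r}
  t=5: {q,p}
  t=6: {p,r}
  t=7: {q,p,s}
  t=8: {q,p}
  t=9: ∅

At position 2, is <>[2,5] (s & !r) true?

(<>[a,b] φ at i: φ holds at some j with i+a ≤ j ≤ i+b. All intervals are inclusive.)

Holds

Check (s & !r) at each j in [4,7]:
  j=4: false
  j=5: false
  j=6: false
  j=7: true
Found at j=7 → formula holds.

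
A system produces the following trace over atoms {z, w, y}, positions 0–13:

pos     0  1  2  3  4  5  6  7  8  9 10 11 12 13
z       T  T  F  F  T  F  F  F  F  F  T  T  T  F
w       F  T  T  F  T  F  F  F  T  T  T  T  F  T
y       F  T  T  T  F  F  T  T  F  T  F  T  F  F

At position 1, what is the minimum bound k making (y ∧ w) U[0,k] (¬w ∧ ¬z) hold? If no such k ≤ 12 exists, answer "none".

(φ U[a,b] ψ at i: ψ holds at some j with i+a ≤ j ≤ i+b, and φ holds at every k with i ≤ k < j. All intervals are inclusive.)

Need earliest j ≥ 1 with (¬w ∧ ¬z), and (y ∧ w) at every k in [1,j-1].
  j=1: rhs fails.
  j=2: rhs fails.
  j=3: rhs holds; lhs holds on [1,2]. k = 2.

2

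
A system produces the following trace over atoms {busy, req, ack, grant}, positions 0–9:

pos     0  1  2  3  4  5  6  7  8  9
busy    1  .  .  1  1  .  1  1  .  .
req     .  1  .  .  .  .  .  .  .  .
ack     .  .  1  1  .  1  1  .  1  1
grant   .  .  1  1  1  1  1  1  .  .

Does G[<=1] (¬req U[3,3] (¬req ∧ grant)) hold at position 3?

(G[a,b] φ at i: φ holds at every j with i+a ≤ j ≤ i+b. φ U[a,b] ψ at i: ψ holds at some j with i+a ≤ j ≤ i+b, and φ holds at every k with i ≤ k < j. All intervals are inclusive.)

Yes

Check (¬req U[3,3] (¬req ∧ grant)) at every j in [3,4]:
  j=3: holds
  j=4: holds
All positions satisfy it → formula holds.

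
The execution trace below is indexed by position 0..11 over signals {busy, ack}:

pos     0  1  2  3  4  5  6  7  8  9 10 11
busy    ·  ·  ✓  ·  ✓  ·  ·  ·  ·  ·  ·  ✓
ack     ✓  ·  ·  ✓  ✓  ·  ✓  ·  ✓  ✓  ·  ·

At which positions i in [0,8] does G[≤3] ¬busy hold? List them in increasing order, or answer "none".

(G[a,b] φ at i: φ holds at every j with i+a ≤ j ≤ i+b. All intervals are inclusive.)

5, 6, 7

Evaluate at each i in [0,8]:
  i=0: ✗ (fails at j=2)
  i=1: ✗ (fails at j=2)
  i=2: ✗ (fails at j=2)
  i=3: ✗ (fails at j=4)
  i=4: ✗ (fails at j=4)
  i=5: ✓ (all of [5,8])
  i=6: ✓ (all of [6,9])
  i=7: ✓ (all of [7,10])
  i=8: ✗ (fails at j=11)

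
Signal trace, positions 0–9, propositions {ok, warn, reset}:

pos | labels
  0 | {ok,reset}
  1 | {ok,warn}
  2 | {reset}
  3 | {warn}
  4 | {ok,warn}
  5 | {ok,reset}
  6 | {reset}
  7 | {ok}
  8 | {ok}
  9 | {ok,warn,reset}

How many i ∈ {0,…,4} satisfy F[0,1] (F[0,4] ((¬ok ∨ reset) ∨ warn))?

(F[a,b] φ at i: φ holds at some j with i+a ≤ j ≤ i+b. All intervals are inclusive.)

Evaluate at each i in [0,4]:
  i=0: ✓ (witness j=0)
  i=1: ✓ (witness j=1)
  i=2: ✓ (witness j=2)
  i=3: ✓ (witness j=3)
  i=4: ✓ (witness j=4)
Positions where it holds: {0, 1, 2, 3, 4} → 5.

5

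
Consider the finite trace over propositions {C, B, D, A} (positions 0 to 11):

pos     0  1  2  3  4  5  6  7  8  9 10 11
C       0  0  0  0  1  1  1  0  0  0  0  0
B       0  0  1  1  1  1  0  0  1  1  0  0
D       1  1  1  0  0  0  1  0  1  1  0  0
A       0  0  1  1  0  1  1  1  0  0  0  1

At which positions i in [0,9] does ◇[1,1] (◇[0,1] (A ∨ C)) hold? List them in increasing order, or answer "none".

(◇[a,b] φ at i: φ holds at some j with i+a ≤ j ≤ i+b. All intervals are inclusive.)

0, 1, 2, 3, 4, 5, 6, 9

Evaluate at each i in [0,9]:
  i=0: ✓ (witness j=1)
  i=1: ✓ (witness j=2)
  i=2: ✓ (witness j=3)
  i=3: ✓ (witness j=4)
  i=4: ✓ (witness j=5)
  i=5: ✓ (witness j=6)
  i=6: ✓ (witness j=7)
  i=7: ✗ (none in [8,8])
  i=8: ✗ (none in [9,9])
  i=9: ✓ (witness j=10)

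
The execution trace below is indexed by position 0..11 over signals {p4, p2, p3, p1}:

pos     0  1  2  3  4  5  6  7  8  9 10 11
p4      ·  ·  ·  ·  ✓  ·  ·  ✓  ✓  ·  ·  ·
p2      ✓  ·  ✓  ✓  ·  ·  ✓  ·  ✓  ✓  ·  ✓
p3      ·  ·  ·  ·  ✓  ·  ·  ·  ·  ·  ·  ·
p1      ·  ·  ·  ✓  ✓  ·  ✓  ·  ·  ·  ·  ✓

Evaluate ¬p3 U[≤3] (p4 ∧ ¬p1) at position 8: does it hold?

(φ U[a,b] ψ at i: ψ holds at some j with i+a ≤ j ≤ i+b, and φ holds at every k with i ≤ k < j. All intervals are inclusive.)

Need some j in [8,11] with (p4 ∧ ¬p1), and ¬p3 at every k in [8,j-1].
  j=8: (p4 ∧ ¬p1) holds; no prefix to check → satisfied.

Yes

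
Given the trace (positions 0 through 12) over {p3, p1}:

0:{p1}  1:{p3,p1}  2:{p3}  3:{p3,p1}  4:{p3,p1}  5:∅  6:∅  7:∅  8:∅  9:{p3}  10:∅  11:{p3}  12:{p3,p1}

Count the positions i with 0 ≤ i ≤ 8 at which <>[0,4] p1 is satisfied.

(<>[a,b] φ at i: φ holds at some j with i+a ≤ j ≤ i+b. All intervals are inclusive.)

Evaluate at each i in [0,8]:
  i=0: ✓ (witness j=0)
  i=1: ✓ (witness j=1)
  i=2: ✓ (witness j=3)
  i=3: ✓ (witness j=3)
  i=4: ✓ (witness j=4)
  i=5: ✗ (none in [5,9])
  i=6: ✗ (none in [6,10])
  i=7: ✗ (none in [7,11])
  i=8: ✓ (witness j=12)
Positions where it holds: {0, 1, 2, 3, 4, 8} → 6.

6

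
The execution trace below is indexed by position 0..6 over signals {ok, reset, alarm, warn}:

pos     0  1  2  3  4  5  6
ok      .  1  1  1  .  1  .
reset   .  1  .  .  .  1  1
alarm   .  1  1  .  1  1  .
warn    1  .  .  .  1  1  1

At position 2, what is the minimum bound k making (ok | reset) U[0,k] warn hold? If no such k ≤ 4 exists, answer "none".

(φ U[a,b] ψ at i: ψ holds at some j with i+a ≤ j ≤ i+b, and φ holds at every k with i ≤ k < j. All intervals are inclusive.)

2

Need earliest j ≥ 2 with warn, and (ok | reset) at every k in [2,j-1].
  j=2: rhs fails.
  j=3: rhs fails.
  j=4: rhs holds; lhs holds on [2,3]. k = 2.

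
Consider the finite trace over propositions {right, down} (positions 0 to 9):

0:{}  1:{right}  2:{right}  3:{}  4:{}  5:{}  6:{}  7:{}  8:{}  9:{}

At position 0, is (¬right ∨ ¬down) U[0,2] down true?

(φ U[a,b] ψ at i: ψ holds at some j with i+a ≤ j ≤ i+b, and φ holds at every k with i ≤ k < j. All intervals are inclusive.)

Need some j in [0,2] with down, and (¬right ∨ ¬down) at every k in [0,j-1].
  j=0: down false.
  j=1: down false.
  j=2: down false.
No j in the window works → until fails.

Does not hold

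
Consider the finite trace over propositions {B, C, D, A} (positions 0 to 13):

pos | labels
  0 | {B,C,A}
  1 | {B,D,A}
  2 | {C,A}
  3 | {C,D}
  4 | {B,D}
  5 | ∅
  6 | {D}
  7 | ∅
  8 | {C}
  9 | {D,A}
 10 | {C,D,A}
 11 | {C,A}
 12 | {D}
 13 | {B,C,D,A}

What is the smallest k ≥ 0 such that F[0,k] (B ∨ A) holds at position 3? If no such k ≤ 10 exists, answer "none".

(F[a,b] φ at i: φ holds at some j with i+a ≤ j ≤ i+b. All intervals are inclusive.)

Scan j = 3,4,… for (B ∨ A):
  j=3: fails
  j=4: holds
First hit at j=4, so smallest k = 4-3 = 1.

1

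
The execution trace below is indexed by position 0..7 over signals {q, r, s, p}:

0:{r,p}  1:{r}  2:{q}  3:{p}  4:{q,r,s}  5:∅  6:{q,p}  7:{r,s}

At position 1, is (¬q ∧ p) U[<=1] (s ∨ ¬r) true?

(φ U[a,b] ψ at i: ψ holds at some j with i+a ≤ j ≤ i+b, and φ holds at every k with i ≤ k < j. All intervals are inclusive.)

Need some j in [1,2] with (s ∨ ¬r), and (¬q ∧ p) at every k in [1,j-1].
  j=1: (s ∨ ¬r) false.
  j=2: (s ∨ ¬r) holds, but (¬q ∧ p) fails at k=1 → not this j.
No j in the window works → until fails.

No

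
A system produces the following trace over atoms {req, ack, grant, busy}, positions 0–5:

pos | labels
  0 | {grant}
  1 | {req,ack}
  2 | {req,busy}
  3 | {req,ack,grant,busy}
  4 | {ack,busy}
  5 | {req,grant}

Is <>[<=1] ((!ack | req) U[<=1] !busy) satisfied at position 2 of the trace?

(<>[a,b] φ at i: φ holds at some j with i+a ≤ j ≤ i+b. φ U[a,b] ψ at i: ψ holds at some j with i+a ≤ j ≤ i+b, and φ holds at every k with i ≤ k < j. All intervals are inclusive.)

False

Check ((!ack | req) U[<=1] !busy) at each j in [2,3]:
  j=2: fails
  j=3: fails
No position in the window satisfies it → formula fails.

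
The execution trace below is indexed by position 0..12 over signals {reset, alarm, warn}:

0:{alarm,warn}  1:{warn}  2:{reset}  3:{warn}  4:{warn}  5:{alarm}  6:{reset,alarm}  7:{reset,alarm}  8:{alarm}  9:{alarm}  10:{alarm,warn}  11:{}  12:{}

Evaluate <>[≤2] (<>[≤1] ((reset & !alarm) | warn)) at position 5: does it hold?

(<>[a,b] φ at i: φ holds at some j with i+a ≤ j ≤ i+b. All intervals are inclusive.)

Does not hold

Check <>[≤1] ((reset & !alarm) | warn) at each j in [5,7]:
  j=5: fails (none in [5,6])
  j=6: fails (none in [6,7])
  j=7: fails (none in [7,8])
No position in the window satisfies it → formula fails.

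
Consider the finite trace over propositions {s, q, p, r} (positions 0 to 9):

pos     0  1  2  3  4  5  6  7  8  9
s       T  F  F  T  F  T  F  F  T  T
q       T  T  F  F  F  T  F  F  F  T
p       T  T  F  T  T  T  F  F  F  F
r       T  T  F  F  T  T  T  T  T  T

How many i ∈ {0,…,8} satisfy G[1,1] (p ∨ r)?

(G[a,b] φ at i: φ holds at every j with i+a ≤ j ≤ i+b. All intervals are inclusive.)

8

Evaluate at each i in [0,8]:
  i=0: ✓ (all of [1,1])
  i=1: ✗ (fails at j=2)
  i=2: ✓ (all of [3,3])
  i=3: ✓ (all of [4,4])
  i=4: ✓ (all of [5,5])
  i=5: ✓ (all of [6,6])
  i=6: ✓ (all of [7,7])
  i=7: ✓ (all of [8,8])
  i=8: ✓ (all of [9,9])
Positions where it holds: {0, 2, 3, 4, 5, 6, 7, 8} → 8.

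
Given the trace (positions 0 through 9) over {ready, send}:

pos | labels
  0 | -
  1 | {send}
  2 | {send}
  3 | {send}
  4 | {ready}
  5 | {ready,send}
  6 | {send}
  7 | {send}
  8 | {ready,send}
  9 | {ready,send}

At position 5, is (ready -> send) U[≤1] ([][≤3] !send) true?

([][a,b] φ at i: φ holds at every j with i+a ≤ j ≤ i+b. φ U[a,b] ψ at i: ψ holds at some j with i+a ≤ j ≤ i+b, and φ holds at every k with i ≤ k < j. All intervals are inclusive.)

No

Need some j in [5,6] with [][≤3] !send, and (ready -> send) at every k in [5,j-1].
  j=5: [][≤3] !send — fails at 5.
  j=6: [][≤3] !send — fails at 6.
No j in the window works → until fails.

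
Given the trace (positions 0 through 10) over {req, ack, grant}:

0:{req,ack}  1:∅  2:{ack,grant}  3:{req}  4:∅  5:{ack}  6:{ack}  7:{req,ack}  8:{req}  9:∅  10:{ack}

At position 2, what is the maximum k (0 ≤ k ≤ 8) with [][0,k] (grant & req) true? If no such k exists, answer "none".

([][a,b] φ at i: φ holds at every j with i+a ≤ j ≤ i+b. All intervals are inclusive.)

(grant & req) must hold from j=2 onward; find where it first fails.
  j=2: fails → no k works.

none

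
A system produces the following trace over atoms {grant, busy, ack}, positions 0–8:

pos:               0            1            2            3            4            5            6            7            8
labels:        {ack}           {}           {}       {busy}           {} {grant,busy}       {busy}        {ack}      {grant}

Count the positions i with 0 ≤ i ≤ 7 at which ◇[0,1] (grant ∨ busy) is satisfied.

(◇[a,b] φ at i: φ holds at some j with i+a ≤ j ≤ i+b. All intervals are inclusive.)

Evaluate at each i in [0,7]:
  i=0: ✗ (none in [0,1])
  i=1: ✗ (none in [1,2])
  i=2: ✓ (witness j=3)
  i=3: ✓ (witness j=3)
  i=4: ✓ (witness j=5)
  i=5: ✓ (witness j=5)
  i=6: ✓ (witness j=6)
  i=7: ✓ (witness j=8)
Positions where it holds: {2, 3, 4, 5, 6, 7} → 6.

6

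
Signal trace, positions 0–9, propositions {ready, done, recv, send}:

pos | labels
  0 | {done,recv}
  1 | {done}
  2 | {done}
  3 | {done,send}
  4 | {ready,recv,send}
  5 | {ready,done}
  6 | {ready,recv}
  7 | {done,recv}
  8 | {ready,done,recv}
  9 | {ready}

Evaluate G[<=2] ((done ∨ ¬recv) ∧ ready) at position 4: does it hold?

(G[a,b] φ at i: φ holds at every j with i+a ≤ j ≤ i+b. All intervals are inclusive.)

No

Check ((done ∨ ¬recv) ∧ ready) at every j in [4,6]:
  j=4: false
  j=5: true
  j=6: false
Fails at j=4 → formula fails.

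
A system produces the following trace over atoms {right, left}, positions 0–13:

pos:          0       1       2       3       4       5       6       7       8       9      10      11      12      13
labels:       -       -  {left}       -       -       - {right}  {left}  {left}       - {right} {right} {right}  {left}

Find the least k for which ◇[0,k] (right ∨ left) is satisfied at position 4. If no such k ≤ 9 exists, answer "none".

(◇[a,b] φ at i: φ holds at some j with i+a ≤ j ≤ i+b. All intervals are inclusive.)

2

Scan j = 4,5,… for (right ∨ left):
  j=4: fails
  j=5: fails
  j=6: holds
First hit at j=6, so smallest k = 6-4 = 2.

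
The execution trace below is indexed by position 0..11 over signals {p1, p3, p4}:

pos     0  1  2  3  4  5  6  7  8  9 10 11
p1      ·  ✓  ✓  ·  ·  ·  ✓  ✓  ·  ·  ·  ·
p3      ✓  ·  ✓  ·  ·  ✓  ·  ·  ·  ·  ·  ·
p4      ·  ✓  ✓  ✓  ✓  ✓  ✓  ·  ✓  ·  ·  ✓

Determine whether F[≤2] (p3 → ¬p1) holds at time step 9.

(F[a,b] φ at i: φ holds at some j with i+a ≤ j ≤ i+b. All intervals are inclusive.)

Check (p3 → ¬p1) at each j in [9,11]:
  j=9: true
  j=10: true
  j=11: true
Found at j=9 → formula holds.

Yes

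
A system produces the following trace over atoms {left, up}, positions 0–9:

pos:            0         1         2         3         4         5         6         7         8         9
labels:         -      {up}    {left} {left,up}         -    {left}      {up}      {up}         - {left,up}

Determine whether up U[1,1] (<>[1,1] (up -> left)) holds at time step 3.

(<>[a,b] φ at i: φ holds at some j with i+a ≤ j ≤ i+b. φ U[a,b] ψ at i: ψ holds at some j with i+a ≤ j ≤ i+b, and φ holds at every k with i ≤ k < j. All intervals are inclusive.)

Holds

Need some j in [4,4] with <>[1,1] (up -> left), and up at every k in [3,j-1].
  j=4: <>[1,1] (up -> left) holds; up holds at every k in [3,3] → satisfied.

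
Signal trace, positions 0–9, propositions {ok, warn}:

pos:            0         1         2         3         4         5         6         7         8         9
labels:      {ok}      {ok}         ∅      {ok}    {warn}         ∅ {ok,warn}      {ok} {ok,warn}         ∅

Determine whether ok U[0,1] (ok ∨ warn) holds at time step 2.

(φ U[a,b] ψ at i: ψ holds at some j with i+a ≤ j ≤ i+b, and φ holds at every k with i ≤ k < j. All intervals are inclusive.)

Need some j in [2,3] with (ok ∨ warn), and ok at every k in [2,j-1].
  j=2: (ok ∨ warn) false.
  j=3: (ok ∨ warn) holds, but ok fails at k=2 → not this j.
No j in the window works → until fails.

Does not hold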